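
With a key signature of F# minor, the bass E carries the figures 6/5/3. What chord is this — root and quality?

The figures 6/5/3 indicate a seventh chord in first inversion.
In first inversion the root lies a sixth above the bass: a sixth above E in F# minor is C#.
The chord tones are E, G#, B, C#, giving C# minor seventh.

C# minor seventh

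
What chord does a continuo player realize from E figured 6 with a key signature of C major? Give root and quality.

C major

The figures 6 indicate a triad in first inversion.
In first inversion the root lies a sixth above the bass: a sixth above E in C major is C.
The chord tones are E, G, C, giving C major.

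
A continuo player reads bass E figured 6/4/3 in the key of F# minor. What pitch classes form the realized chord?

E, G#, A, C#

A third above E in this key is G#.
A fourth above E in this key is A.
A sixth above E in this key is C#.
Together with the bass E, this spells A major seventh in second inversion.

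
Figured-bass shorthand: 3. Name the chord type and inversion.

3 is shorthand for 5/3.
Intervals of 5/3 above the bass form a triad; the bass is the root, so this is root position.

triad, root position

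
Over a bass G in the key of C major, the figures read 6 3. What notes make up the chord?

G, B, E

A third above G in this key is B.
A sixth above G in this key is E.
Together with the bass G, this spells E minor in first inversion.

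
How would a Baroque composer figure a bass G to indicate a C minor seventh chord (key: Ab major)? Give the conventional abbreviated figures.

4/3

G is the fifth of C minor seventh, so the chord is in second inversion.
A seventh chord in second inversion is figured 6/4/3, conventionally abbreviated 4/3.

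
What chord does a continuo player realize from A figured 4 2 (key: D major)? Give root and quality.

B minor seventh

The figures 4 2 indicate a seventh chord in third inversion.
In third inversion the root lies a second above the bass: a second above A in D major is B.
The chord tones are A, B, D, F#, giving B minor seventh.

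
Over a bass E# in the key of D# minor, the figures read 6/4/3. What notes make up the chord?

E#, G#, A#, C#

A third above E# in this key is G#.
A fourth above E# in this key is A#.
A sixth above E# in this key is C#.
Together with the bass E#, this spells A# minor seventh in second inversion.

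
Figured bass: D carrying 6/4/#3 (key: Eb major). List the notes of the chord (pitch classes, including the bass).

D, F#, G, Bb

A third above D in this key is F, raised to F# by the sharp.
A fourth above D in this key is G.
A sixth above D in this key is Bb.
Together with the bass D, this spells G minor-major seventh in second inversion.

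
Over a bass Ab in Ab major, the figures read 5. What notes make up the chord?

Ab, C, Eb

The written figures 5 are shorthand for 5/3: the 3 is implied.
A third above Ab in this key is C.
A fifth above Ab in this key is Eb.
Together with the bass Ab, this spells Ab major in root position.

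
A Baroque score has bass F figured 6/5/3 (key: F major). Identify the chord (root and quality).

The figures 6/5/3 indicate a seventh chord in first inversion.
In first inversion the root lies a sixth above the bass: a sixth above F in F major is D.
The chord tones are F, A, C, D, giving D minor seventh.

D minor seventh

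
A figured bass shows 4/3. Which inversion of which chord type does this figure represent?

seventh chord, second inversion

4/3 is shorthand for 6/4/3.
Intervals of 6/4/3 above the bass form a seventh chord; the bass is the fifth, so this is second inversion.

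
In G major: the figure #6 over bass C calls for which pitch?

A#

Counting 5 letter steps above C lands on A; in G major, that letter is A.
The #6 figure raises it a semitone, giving A#.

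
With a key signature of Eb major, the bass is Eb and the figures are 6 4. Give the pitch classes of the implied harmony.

Eb, Ab, C

A fourth above Eb in this key is Ab.
A sixth above Eb in this key is C.
Together with the bass Eb, this spells Ab major in second inversion.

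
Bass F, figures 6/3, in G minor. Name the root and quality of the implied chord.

D minor

The figures 6/3 indicate a triad in first inversion.
In first inversion the root lies a sixth above the bass: a sixth above F in G minor is D.
The chord tones are F, A, D, giving D minor.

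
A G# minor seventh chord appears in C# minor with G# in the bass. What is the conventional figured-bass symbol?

G# is the root of G# minor seventh, so the chord is in root position.
A seventh chord in root position is figured 7/5/3, conventionally abbreviated 7.

7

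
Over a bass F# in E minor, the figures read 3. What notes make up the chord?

F#, A, C

The written figures 3 are shorthand for 5/3: the 5 is implied.
A third above F# in this key is A.
A fifth above F# in this key is C.
Together with the bass F#, this spells F# diminished in root position.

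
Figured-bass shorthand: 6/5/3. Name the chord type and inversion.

Intervals of 6/5/3 above the bass form a seventh chord; the bass is the third, so this is first inversion.

seventh chord, first inversion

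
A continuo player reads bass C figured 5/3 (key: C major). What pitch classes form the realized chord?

A third above C in this key is E.
A fifth above C in this key is G.
Together with the bass C, this spells C major in root position.

C, E, G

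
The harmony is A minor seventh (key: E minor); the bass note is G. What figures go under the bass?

4/2

G is the seventh of A minor seventh, so the chord is in third inversion.
A seventh chord in third inversion is figured 6/4/2, conventionally abbreviated 4/2.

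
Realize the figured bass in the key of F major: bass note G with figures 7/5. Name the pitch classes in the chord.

G, Bb, D, F

The written figures 7/5 are shorthand for 7/5/3: the 3 is implied.
A third above G in this key is Bb.
A fifth above G in this key is D.
A seventh above G in this key is F.
Together with the bass G, this spells G minor seventh in root position.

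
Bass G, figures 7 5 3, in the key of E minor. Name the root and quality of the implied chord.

The figures 7 5 3 indicate a seventh chord in root position.
In root position the bass is the root, so the root is G.
The chord tones are G, B, D, F#, giving G major seventh.

G major seventh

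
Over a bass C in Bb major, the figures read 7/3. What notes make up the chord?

The written figures 7/3 are shorthand for 7/5/3: the 5 is implied.
A third above C in this key is Eb.
A fifth above C in this key is G.
A seventh above C in this key is Bb.
Together with the bass C, this spells C minor seventh in root position.

C, Eb, G, Bb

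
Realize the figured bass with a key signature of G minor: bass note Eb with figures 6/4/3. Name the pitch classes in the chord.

A third above Eb in this key is G.
A fourth above Eb in this key is A.
A sixth above Eb in this key is C.
Together with the bass Eb, this spells A half-diminished seventh in second inversion.

Eb, G, A, C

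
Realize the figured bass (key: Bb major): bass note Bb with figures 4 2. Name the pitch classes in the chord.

The written figures 4 2 are shorthand for 6/4/2: the 6 is implied.
A second above Bb in this key is C.
A fourth above Bb in this key is Eb.
A sixth above Bb in this key is G.
Together with the bass Bb, this spells C minor seventh in third inversion.

Bb, C, Eb, G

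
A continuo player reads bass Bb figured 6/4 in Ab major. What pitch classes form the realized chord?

A fourth above Bb in this key is Eb.
A sixth above Bb in this key is G.
Together with the bass Bb, this spells Eb major in second inversion.

Bb, Eb, G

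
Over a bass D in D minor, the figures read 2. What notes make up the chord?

D, E, G, Bb

The written figures 2 are shorthand for 6/4/2: the 6/4 are implied.
A second above D in this key is E.
A fourth above D in this key is G.
A sixth above D in this key is Bb.
Together with the bass D, this spells E half-diminished seventh in third inversion.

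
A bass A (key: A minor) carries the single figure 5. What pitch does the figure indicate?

E

Counting 4 letter steps above A lands on E; in A minor, that letter is E.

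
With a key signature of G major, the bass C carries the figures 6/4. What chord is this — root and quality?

The figures 6/4 indicate a triad in second inversion.
In second inversion the root lies a fourth above the bass: a fourth above C in G major is F#.
The chord tones are C, F#, A, giving F# diminished.

F# diminished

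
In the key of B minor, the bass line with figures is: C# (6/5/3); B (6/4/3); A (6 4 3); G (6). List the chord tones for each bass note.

C#, E, G, A | B, D, E, G | A, C#, D, F# | G, B, E

C# (6/5/3): C#, E, G, A.
B (6/4/3): B, D, E, G.
A (6/4/3): A, C#, D, F#.
G (6/3): G, B, E.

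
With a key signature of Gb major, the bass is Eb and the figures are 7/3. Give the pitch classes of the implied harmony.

Eb, Gb, Bb, Db

The written figures 7/3 are shorthand for 7/5/3: the 5 is implied.
A third above Eb in this key is Gb.
A fifth above Eb in this key is Bb.
A seventh above Eb in this key is Db.
Together with the bass Eb, this spells Eb minor seventh in root position.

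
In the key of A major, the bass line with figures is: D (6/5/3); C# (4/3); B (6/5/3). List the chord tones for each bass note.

D (6/5/3): D, F#, A, B.
C# (6/4/3): C#, E, F#, A.
B (6/5/3): B, D, F#, G#.

D, F#, A, B | C#, E, F#, A | B, D, F#, G#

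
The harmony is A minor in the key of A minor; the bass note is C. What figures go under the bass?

C is the third of A minor, so the chord is in first inversion.
A triad in first inversion is figured 6/3, conventionally abbreviated 6.

6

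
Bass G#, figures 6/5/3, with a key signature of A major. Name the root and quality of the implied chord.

The figures 6/5/3 indicate a seventh chord in first inversion.
In first inversion the root lies a sixth above the bass: a sixth above G# in A major is E.
The chord tones are G#, B, D, E, giving E dominant seventh.

E dominant seventh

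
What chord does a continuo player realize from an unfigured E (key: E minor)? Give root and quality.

An unfigured bass indicates a triad in root position.
In root position the bass is the root, so the root is E.
The chord tones are E, G, B, giving E minor.

E minor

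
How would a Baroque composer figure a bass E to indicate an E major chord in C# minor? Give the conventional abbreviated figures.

E is the root of E major, so the chord is in root position.
A triad in root position is figured 5/3, conventionally abbreviated (no figures — root-position triad).

no figures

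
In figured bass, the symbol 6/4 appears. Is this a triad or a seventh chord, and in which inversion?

Intervals of 6/4 above the bass form a triad; the bass is the fifth, so this is second inversion.

triad, second inversion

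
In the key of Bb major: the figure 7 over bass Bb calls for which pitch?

A

Counting 6 letter steps above Bb lands on A; in Bb major, that letter is A.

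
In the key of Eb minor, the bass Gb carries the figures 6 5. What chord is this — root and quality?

The figures 6 5 indicate a seventh chord in first inversion.
In first inversion the root lies a sixth above the bass: a sixth above Gb in Eb minor is Eb.
The chord tones are Gb, Bb, Db, Eb, giving Eb minor seventh.

Eb minor seventh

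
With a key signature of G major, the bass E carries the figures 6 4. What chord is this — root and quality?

A minor

The figures 6 4 indicate a triad in second inversion.
In second inversion the root lies a fourth above the bass: a fourth above E in G major is A.
The chord tones are E, A, C, giving A minor.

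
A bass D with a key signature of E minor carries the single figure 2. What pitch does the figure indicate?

E

Counting 1 letter step above D lands on E; in E minor, that letter is E.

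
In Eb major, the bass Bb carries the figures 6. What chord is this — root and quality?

The figures 6 indicate a triad in first inversion.
In first inversion the root lies a sixth above the bass: a sixth above Bb in Eb major is G.
The chord tones are Bb, D, G, giving G minor.

G minor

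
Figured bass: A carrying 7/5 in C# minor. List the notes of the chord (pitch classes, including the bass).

A, C#, E, G#

The written figures 7/5 are shorthand for 7/5/3: the 3 is implied.
A third above A in this key is C#.
A fifth above A in this key is E.
A seventh above A in this key is G#.
Together with the bass A, this spells A major seventh in root position.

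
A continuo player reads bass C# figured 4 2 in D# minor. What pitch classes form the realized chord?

The written figures 4 2 are shorthand for 6/4/2: the 6 is implied.
A second above C# in this key is D#.
A fourth above C# in this key is F#.
A sixth above C# in this key is A#.
Together with the bass C#, this spells D# minor seventh in third inversion.

C#, D#, F#, A#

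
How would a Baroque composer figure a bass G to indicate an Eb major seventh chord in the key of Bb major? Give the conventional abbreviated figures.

G is the third of Eb major seventh, so the chord is in first inversion.
A seventh chord in first inversion is figured 6/5/3, conventionally abbreviated 6/5.

6/5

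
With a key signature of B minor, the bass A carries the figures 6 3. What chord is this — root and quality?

The figures 6 3 indicate a triad in first inversion.
In first inversion the root lies a sixth above the bass: a sixth above A in B minor is F#.
The chord tones are A, C#, F#, giving F# minor.

F# minor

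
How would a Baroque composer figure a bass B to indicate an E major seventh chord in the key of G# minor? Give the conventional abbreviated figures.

4/3

B is the fifth of E major seventh, so the chord is in second inversion.
A seventh chord in second inversion is figured 6/4/3, conventionally abbreviated 4/3.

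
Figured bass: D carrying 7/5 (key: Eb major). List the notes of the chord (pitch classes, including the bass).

D, F, Ab, C

The written figures 7/5 are shorthand for 7/5/3: the 3 is implied.
A third above D in this key is F.
A fifth above D in this key is Ab.
A seventh above D in this key is C.
Together with the bass D, this spells D half-diminished seventh in root position.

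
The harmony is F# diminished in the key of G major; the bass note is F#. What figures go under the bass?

F# is the root of F# diminished, so the chord is in root position.
A triad in root position is figured 5/3, conventionally abbreviated (no figures — root-position triad).

no figures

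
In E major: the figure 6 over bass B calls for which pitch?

G#

Counting 5 letter steps above B lands on G; in E major, that letter is G#.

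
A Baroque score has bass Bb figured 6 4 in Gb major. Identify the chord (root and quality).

Eb minor

The figures 6 4 indicate a triad in second inversion.
In second inversion the root lies a fourth above the bass: a fourth above Bb in Gb major is Eb.
The chord tones are Bb, Eb, Gb, giving Eb minor.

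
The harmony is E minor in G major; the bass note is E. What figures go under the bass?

E is the root of E minor, so the chord is in root position.
A triad in root position is figured 5/3, conventionally abbreviated (no figures — root-position triad).

no figures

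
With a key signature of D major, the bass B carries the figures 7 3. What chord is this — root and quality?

The figures 7 3 indicate a seventh chord in root position.
In root position the bass is the root, so the root is B.
The chord tones are B, D, F#, A, giving B minor seventh.

B minor seventh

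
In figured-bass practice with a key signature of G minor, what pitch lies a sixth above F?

Counting 5 letter steps above F lands on D; in G minor, that letter is D.

D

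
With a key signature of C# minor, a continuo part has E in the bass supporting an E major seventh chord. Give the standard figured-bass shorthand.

E is the root of E major seventh, so the chord is in root position.
A seventh chord in root position is figured 7/5/3, conventionally abbreviated 7.

7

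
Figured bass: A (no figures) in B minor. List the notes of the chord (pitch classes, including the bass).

A, C#, E

An unfigured bass implies 5/3.
A third above A in this key is C#.
A fifth above A in this key is E.
Together with the bass A, this spells A major in root position.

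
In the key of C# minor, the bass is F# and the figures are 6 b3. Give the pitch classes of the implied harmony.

A third above F# in this key is A, lowered to Ab by the flat.
A sixth above F# in this key is D#.

F#, Ab, D#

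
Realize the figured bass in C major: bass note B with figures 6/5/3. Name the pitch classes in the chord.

A third above B in this key is D.
A fifth above B in this key is F.
A sixth above B in this key is G.
Together with the bass B, this spells G dominant seventh in first inversion.

B, D, F, G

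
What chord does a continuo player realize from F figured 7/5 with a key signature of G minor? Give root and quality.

The figures 7/5 indicate a seventh chord in root position.
In root position the bass is the root, so the root is F.
The chord tones are F, A, C, Eb, giving F dominant seventh.

F dominant seventh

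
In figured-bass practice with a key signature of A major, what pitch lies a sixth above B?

G#

Counting 5 letter steps above B lands on G; in A major, that letter is G#.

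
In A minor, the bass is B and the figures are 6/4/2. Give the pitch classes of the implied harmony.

B, C, E, G

A second above B in this key is C.
A fourth above B in this key is E.
A sixth above B in this key is G.
Together with the bass B, this spells C major seventh in third inversion.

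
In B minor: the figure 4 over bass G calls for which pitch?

Counting 3 letter steps above G lands on C; in B minor, that letter is C#.

C#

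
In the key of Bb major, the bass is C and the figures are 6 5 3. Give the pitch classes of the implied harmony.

A third above C in this key is Eb.
A fifth above C in this key is G.
A sixth above C in this key is A.
Together with the bass C, this spells A half-diminished seventh in first inversion.

C, Eb, G, A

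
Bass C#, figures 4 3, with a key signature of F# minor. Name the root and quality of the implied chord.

The figures 4 3 indicate a seventh chord in second inversion.
In second inversion the root lies a fourth above the bass: a fourth above C# in F# minor is F#.
The chord tones are C#, E, F#, A, giving F# minor seventh.

F# minor seventh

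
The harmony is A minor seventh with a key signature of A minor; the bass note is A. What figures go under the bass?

A is the root of A minor seventh, so the chord is in root position.
A seventh chord in root position is figured 7/5/3, conventionally abbreviated 7.

7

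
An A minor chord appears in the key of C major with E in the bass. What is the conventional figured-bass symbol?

E is the fifth of A minor, so the chord is in second inversion.
A triad in second inversion is figured 6/4, conventionally abbreviated 6/4.

6/4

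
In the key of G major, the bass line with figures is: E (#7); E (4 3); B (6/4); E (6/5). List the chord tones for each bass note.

E (#7/5/3): E, G, B, D#.
E (6/4/3): E, G, A, C.
B (6/4): B, E, G.
E (6/5/3): E, G, B, C.

E, G, B, D# | E, G, A, C | B, E, G | E, G, B, C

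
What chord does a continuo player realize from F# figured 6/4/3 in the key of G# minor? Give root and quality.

The figures 6/4/3 indicate a seventh chord in second inversion.
In second inversion the root lies a fourth above the bass: a fourth above F# in G# minor is B.
The chord tones are F#, A#, B, D#, giving B major seventh.

B major seventh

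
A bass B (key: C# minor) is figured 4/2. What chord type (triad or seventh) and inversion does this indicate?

4/2 is shorthand for 6/4/2.
Intervals of 6/4/2 above the bass form a seventh chord; the bass is the seventh, so this is third inversion.

seventh chord, third inversion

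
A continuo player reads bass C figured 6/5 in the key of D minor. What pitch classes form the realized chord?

The written figures 6/5 are shorthand for 6/5/3: the 3 is implied.
A third above C in this key is E.
A fifth above C in this key is G.
A sixth above C in this key is A.
Together with the bass C, this spells A minor seventh in first inversion.

C, E, G, A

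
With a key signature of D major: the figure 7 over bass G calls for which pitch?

F#

Counting 6 letter steps above G lands on F; in D major, that letter is F#.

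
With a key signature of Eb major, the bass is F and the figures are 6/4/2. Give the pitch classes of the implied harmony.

A second above F in this key is G.
A fourth above F in this key is Bb.
A sixth above F in this key is D.
Together with the bass F, this spells G minor seventh in third inversion.

F, G, Bb, D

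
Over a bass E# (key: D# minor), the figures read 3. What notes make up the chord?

The written figures 3 are shorthand for 5/3: the 5 is implied.
A third above E# in this key is G#.
A fifth above E# in this key is B.
Together with the bass E#, this spells E# diminished in root position.

E#, G#, B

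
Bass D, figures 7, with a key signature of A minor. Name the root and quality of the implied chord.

The figures 7 indicate a seventh chord in root position.
In root position the bass is the root, so the root is D.
The chord tones are D, F, A, C, giving D minor seventh.

D minor seventh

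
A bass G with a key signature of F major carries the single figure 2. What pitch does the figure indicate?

Counting 1 letter step above G lands on A; in F major, that letter is A.

A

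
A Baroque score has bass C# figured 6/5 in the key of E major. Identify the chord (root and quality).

The figures 6/5 indicate a seventh chord in first inversion.
In first inversion the root lies a sixth above the bass: a sixth above C# in E major is A.
The chord tones are C#, E, G#, A, giving A major seventh.

A major seventh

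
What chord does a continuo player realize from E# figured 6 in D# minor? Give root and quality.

C# major

The figures 6 indicate a triad in first inversion.
In first inversion the root lies a sixth above the bass: a sixth above E# in D# minor is C#.
The chord tones are E#, G#, C#, giving C# major.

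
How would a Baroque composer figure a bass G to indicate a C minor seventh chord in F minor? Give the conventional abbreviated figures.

4/3

G is the fifth of C minor seventh, so the chord is in second inversion.
A seventh chord in second inversion is figured 6/4/3, conventionally abbreviated 4/3.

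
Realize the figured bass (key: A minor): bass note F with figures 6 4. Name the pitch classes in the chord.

F, B, D

A fourth above F in this key is B.
A sixth above F in this key is D.
Together with the bass F, this spells B diminished in second inversion.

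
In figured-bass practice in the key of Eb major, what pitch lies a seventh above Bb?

Counting 6 letter steps above Bb lands on A; in Eb major, that letter is Ab.

Ab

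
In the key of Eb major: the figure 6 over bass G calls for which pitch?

Counting 5 letter steps above G lands on E; in Eb major, that letter is Eb.

Eb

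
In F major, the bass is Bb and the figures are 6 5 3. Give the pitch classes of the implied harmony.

Bb, D, F, G

A third above Bb in this key is D.
A fifth above Bb in this key is F.
A sixth above Bb in this key is G.
Together with the bass Bb, this spells G minor seventh in first inversion.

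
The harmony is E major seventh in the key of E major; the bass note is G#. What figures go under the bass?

6/5

G# is the third of E major seventh, so the chord is in first inversion.
A seventh chord in first inversion is figured 6/5/3, conventionally abbreviated 6/5.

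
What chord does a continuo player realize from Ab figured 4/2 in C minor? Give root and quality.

Bb dominant seventh

The figures 4/2 indicate a seventh chord in third inversion.
In third inversion the root lies a second above the bass: a second above Ab in C minor is Bb.
The chord tones are Ab, Bb, D, F, giving Bb dominant seventh.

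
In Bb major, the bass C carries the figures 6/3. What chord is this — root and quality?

A diminished

The figures 6/3 indicate a triad in first inversion.
In first inversion the root lies a sixth above the bass: a sixth above C in Bb major is A.
The chord tones are C, Eb, A, giving A diminished.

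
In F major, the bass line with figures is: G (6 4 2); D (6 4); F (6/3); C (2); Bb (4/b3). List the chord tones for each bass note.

G (6/4/2): G, A, C, E.
D (6/4): D, G, Bb.
F (6/3): F, A, D.
C (6/4/2): C, D, F, A.
Bb (6/4/b3): Bb, Db, E, G.

G, A, C, E | D, G, Bb | F, A, D | C, D, F, A | Bb, Db, E, G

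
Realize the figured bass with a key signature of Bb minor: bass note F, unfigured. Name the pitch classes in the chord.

An unfigured bass implies 5/3.
A third above F in this key is Ab.
A fifth above F in this key is C.
Together with the bass F, this spells F minor in root position.

F, Ab, C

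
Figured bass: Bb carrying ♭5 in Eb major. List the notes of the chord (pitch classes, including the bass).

The written figures ♭5 are shorthand for 5/3: the 3 is implied.
A third above Bb in this key is D.
A fifth above Bb in this key is F, lowered to Fb by the flat.

Bb, D, Fb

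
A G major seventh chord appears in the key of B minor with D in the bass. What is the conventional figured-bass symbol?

4/3

D is the fifth of G major seventh, so the chord is in second inversion.
A seventh chord in second inversion is figured 6/4/3, conventionally abbreviated 4/3.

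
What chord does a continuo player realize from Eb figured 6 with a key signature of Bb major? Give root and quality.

C minor

The figures 6 indicate a triad in first inversion.
In first inversion the root lies a sixth above the bass: a sixth above Eb in Bb major is C.
The chord tones are Eb, G, C, giving C minor.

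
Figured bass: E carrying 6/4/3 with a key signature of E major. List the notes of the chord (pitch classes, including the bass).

E, G#, A, C#

A third above E in this key is G#.
A fourth above E in this key is A.
A sixth above E in this key is C#.
Together with the bass E, this spells A major seventh in second inversion.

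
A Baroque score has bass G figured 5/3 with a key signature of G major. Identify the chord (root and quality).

G major

The figures 5/3 indicate a triad in root position.
In root position the bass is the root, so the root is G.
The chord tones are G, B, D, giving G major.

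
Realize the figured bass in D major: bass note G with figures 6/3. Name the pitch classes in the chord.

G, B, E

A third above G in this key is B.
A sixth above G in this key is E.
Together with the bass G, this spells E minor in first inversion.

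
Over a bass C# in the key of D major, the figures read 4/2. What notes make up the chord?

The written figures 4/2 are shorthand for 6/4/2: the 6 is implied.
A second above C# in this key is D.
A fourth above C# in this key is F#.
A sixth above C# in this key is A.
Together with the bass C#, this spells D major seventh in third inversion.

C#, D, F#, A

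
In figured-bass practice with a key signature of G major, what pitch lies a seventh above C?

B

Counting 6 letter steps above C lands on B; in G major, that letter is B.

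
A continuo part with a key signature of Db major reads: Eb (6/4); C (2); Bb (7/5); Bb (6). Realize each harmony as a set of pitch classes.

Eb, Ab, C | C, Db, F, Ab | Bb, Db, F, Ab | Bb, Db, Gb

Eb (6/4): Eb, Ab, C.
C (6/4/2): C, Db, F, Ab.
Bb (7/5/3): Bb, Db, F, Ab.
Bb (6/3): Bb, Db, Gb.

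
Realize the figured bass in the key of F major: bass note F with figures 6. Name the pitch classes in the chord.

The written figures 6 are shorthand for 6/3: the 3 is implied.
A third above F in this key is A.
A sixth above F in this key is D.
Together with the bass F, this spells D minor in first inversion.

F, A, D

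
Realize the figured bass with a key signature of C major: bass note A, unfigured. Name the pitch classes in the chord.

A, C, E

An unfigured bass implies 5/3.
A third above A in this key is C.
A fifth above A in this key is E.
Together with the bass A, this spells A minor in root position.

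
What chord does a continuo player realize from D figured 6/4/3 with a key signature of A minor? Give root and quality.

G dominant seventh

The figures 6/4/3 indicate a seventh chord in second inversion.
In second inversion the root lies a fourth above the bass: a fourth above D in A minor is G.
The chord tones are D, F, G, B, giving G dominant seventh.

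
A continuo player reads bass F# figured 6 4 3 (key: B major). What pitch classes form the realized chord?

A third above F# in this key is A#.
A fourth above F# in this key is B.
A sixth above F# in this key is D#.
Together with the bass F#, this spells B major seventh in second inversion.

F#, A#, B, D#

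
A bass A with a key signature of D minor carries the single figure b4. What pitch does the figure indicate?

Db

Counting 3 letter steps above A lands on D; in D minor, that letter is D.
The b4 figure lowers it a semitone, giving Db.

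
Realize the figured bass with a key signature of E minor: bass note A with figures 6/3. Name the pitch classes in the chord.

A, C, F#

A third above A in this key is C.
A sixth above A in this key is F#.
Together with the bass A, this spells F# diminished in first inversion.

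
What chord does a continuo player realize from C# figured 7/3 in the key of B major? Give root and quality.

The figures 7/3 indicate a seventh chord in root position.
In root position the bass is the root, so the root is C#.
The chord tones are C#, E, G#, B, giving C# minor seventh.

C# minor seventh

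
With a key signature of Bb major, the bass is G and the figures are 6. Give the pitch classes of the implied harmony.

G, Bb, Eb

The written figures 6 are shorthand for 6/3: the 3 is implied.
A third above G in this key is Bb.
A sixth above G in this key is Eb.
Together with the bass G, this spells Eb major in first inversion.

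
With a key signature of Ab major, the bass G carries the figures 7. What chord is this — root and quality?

G half-diminished seventh

The figures 7 indicate a seventh chord in root position.
In root position the bass is the root, so the root is G.
The chord tones are G, Bb, Db, F, giving G half-diminished seventh.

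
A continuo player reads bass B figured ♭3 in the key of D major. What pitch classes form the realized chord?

The written figures ♭3 are shorthand for 5/3: the 5 is implied.
A third above B in this key is D, lowered to Db by the flat.
A fifth above B in this key is F#.

B, Db, F#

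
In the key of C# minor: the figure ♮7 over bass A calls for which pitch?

G

Counting 6 letter steps above A lands on G; in C# minor, that letter is G#.
The ♮7 figure makes it natural, giving G.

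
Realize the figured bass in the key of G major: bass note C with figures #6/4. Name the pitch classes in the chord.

A fourth above C in this key is F#.
A sixth above C in this key is A, raised to A# by the sharp.

C, F#, A#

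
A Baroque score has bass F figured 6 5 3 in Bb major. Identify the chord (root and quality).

The figures 6 5 3 indicate a seventh chord in first inversion.
In first inversion the root lies a sixth above the bass: a sixth above F in Bb major is D.
The chord tones are F, A, C, D, giving D minor seventh.

D minor seventh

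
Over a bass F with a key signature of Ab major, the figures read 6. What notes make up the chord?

The written figures 6 are shorthand for 6/3: the 3 is implied.
A third above F in this key is Ab.
A sixth above F in this key is Db.
Together with the bass F, this spells Db major in first inversion.

F, Ab, Db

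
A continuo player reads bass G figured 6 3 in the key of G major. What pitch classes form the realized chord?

A third above G in this key is B.
A sixth above G in this key is E.
Together with the bass G, this spells E minor in first inversion.

G, B, E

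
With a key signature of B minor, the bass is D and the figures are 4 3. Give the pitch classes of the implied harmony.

D, F#, G, B

The written figures 4 3 are shorthand for 6/4/3: the 6 is implied.
A third above D in this key is F#.
A fourth above D in this key is G.
A sixth above D in this key is B.
Together with the bass D, this spells G major seventh in second inversion.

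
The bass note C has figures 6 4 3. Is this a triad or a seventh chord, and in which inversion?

seventh chord, second inversion

Intervals of 6/4/3 above the bass form a seventh chord; the bass is the fifth, so this is second inversion.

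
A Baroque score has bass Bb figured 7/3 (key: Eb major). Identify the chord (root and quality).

Bb dominant seventh

The figures 7/3 indicate a seventh chord in root position.
In root position the bass is the root, so the root is Bb.
The chord tones are Bb, D, F, Ab, giving Bb dominant seventh.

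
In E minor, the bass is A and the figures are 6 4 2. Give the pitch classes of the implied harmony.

A, B, D, F#

A second above A in this key is B.
A fourth above A in this key is D.
A sixth above A in this key is F#.
Together with the bass A, this spells B minor seventh in third inversion.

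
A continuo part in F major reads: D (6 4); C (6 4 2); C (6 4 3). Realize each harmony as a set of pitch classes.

D (6/4): D, G, Bb.
C (6/4/2): C, D, F, A.
C (6/4/3): C, E, F, A.

D, G, Bb | C, D, F, A | C, E, F, A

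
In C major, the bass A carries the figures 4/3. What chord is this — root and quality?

D minor seventh

The figures 4/3 indicate a seventh chord in second inversion.
In second inversion the root lies a fourth above the bass: a fourth above A in C major is D.
The chord tones are A, C, D, F, giving D minor seventh.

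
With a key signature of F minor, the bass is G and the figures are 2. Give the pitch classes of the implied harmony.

The written figures 2 are shorthand for 6/4/2: the 6/4 are implied.
A second above G in this key is Ab.
A fourth above G in this key is C.
A sixth above G in this key is Eb.
Together with the bass G, this spells Ab major seventh in third inversion.

G, Ab, C, Eb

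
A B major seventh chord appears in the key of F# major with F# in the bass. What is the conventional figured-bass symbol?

4/3

F# is the fifth of B major seventh, so the chord is in second inversion.
A seventh chord in second inversion is figured 6/4/3, conventionally abbreviated 4/3.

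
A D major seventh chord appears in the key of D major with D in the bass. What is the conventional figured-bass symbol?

D is the root of D major seventh, so the chord is in root position.
A seventh chord in root position is figured 7/5/3, conventionally abbreviated 7.

7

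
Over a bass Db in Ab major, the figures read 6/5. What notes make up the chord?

Db, F, Ab, Bb

The written figures 6/5 are shorthand for 6/5/3: the 3 is implied.
A third above Db in this key is F.
A fifth above Db in this key is Ab.
A sixth above Db in this key is Bb.
Together with the bass Db, this spells Bb minor seventh in first inversion.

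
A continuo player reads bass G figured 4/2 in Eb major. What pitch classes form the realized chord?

The written figures 4/2 are shorthand for 6/4/2: the 6 is implied.
A second above G in this key is Ab.
A fourth above G in this key is C.
A sixth above G in this key is Eb.
Together with the bass G, this spells Ab major seventh in third inversion.

G, Ab, C, Eb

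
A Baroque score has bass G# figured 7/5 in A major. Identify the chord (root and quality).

The figures 7/5 indicate a seventh chord in root position.
In root position the bass is the root, so the root is G#.
The chord tones are G#, B, D, F#, giving G# half-diminished seventh.

G# half-diminished seventh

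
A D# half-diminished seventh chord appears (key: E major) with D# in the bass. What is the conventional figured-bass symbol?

7

D# is the root of D# half-diminished seventh, so the chord is in root position.
A seventh chord in root position is figured 7/5/3, conventionally abbreviated 7.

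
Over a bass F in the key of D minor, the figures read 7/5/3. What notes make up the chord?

F, A, C, E

A third above F in this key is A.
A fifth above F in this key is C.
A seventh above F in this key is E.
Together with the bass F, this spells F major seventh in root position.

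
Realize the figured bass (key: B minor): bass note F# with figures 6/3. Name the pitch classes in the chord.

A third above F# in this key is A.
A sixth above F# in this key is D.
Together with the bass F#, this spells D major in first inversion.

F#, A, D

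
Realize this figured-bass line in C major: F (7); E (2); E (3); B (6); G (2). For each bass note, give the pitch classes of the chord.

F (7/5/3): F, A, C, E.
E (6/4/2): E, F, A, C.
E (5/3): E, G, B.
B (6/3): B, D, G.
G (6/4/2): G, A, C, E.

F, A, C, E | E, F, A, C | E, G, B | B, D, G | G, A, C, E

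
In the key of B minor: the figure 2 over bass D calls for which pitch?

Counting 1 letter step above D lands on E; in B minor, that letter is E.

E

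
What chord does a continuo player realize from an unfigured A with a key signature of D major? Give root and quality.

An unfigured bass indicates a triad in root position.
In root position the bass is the root, so the root is A.
The chord tones are A, C#, E, giving A major.

A major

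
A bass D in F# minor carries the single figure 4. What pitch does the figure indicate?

Counting 3 letter steps above D lands on G; in F# minor, that letter is G#.

G#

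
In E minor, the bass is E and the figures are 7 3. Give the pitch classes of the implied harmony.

E, G, B, D

The written figures 7 3 are shorthand for 7/5/3: the 5 is implied.
A third above E in this key is G.
A fifth above E in this key is B.
A seventh above E in this key is D.
Together with the bass E, this spells E minor seventh in root position.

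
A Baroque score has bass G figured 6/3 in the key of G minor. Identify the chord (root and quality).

The figures 6/3 indicate a triad in first inversion.
In first inversion the root lies a sixth above the bass: a sixth above G in G minor is Eb.
The chord tones are G, Bb, Eb, giving Eb major.

Eb major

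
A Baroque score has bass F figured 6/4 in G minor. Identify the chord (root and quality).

Bb major

The figures 6/4 indicate a triad in second inversion.
In second inversion the root lies a fourth above the bass: a fourth above F in G minor is Bb.
The chord tones are F, Bb, D, giving Bb major.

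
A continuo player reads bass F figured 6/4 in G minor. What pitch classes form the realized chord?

A fourth above F in this key is Bb.
A sixth above F in this key is D.
Together with the bass F, this spells Bb major in second inversion.

F, Bb, D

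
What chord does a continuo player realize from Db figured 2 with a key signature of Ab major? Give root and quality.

Eb dominant seventh

The figures 2 indicate a seventh chord in third inversion.
In third inversion the root lies a second above the bass: a second above Db in Ab major is Eb.
The chord tones are Db, Eb, G, Bb, giving Eb dominant seventh.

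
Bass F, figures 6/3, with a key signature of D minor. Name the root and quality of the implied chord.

The figures 6/3 indicate a triad in first inversion.
In first inversion the root lies a sixth above the bass: a sixth above F in D minor is D.
The chord tones are F, A, D, giving D minor.

D minor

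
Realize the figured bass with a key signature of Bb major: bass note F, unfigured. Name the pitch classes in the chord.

F, A, C

An unfigured bass implies 5/3.
A third above F in this key is A.
A fifth above F in this key is C.
Together with the bass F, this spells F major in root position.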